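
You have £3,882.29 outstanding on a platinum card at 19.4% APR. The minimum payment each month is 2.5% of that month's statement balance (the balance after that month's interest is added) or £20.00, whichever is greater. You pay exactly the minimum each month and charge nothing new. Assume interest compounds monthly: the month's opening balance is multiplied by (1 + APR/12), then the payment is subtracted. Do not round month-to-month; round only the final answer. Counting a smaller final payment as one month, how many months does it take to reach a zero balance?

236 months

Monthly rate r = 19.4%/12 = 1.61667% = 0.0161667.
While 2.5% of the post-interest balance exceeds £20.00, each month B ← (B·(1+r))·(1 − 0.025), i.e. B shrinks by the factor (1+r)·0.975 = 0.99076.
This holds for months 1–172. Entering month 173 the balance is £786.78; 2.5% of the post-interest balance is now below £20.00, so the flat £20.00 minimum applies from here.
From month 173 a fixed £20.00 at rate r clears £786.78 in 64 more payments. Total: 172 + 64 = 236 months.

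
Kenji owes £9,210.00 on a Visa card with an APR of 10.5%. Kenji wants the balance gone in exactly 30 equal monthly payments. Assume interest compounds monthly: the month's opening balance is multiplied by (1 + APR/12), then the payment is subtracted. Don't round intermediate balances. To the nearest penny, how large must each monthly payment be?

£350.39

Monthly rate r = 10.5%/12 = 0.875% = 0.00875.
Level-payment amortization: P = B₀·r / (1 − (1+r)^(−n)) = 9210.00·0.00875 / (1 − 1.00875^(−30)).
Denominator 1 − (1+r)^(−30) = 0.22999496.
P = 80.5875 / 0.22999496 ≈ 350.39.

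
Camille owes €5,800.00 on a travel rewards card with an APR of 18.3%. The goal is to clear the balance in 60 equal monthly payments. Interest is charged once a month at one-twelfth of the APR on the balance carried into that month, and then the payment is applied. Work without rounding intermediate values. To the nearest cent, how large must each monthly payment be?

Monthly rate r = 18.3%/12 = 1.525% = 0.01525.
Level-payment amortization: P = B₀·r / (1 − (1+r)^(−n)) = 5800.00·0.01525 / (1 − 1.01525^(−60)).
Denominator 1 − (1+r)^(−60) = 0.596707533.
P = 88.45 / 0.596707533 ≈ 148.23.

€148.23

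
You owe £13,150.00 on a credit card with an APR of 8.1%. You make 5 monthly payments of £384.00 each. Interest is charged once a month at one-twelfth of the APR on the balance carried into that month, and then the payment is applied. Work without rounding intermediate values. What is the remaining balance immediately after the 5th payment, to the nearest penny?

£11,653.75

Monthly rate r = 8.1%/12 = 0.675% = 0.00675.
Each month: B ← B·(1+r) − £384.00.
Month 1: interest £88.76; balance after payment £12,854.76.
Month 2: interest £86.77; balance after payment £12,557.53.
Month 3: interest £84.76; balance after payment £12,258.30.
Month 4: interest £82.74; balance after payment £11,957.04.
Month 5: interest £80.71; balance after payment £11,653.75.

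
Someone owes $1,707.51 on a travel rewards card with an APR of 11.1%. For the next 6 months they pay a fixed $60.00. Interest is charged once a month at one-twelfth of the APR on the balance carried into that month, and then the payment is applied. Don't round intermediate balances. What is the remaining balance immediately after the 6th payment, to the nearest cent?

$1,436.07

Monthly rate r = 11.1%/12 = 0.925% = 0.00925.
Each month: B ← B·(1+r) − $60.00.
Month 1: interest $15.79; balance after payment $1,663.30.
Month 2: interest $15.39; balance after payment $1,618.69.
Month 3: interest $14.97; balance after payment $1,573.66.
Month 4: interest $14.56; balance after payment $1,528.22.
Month 5: interest $14.14; balance after payment $1,482.36.
Month 6: interest $13.71; balance after payment $1,436.07.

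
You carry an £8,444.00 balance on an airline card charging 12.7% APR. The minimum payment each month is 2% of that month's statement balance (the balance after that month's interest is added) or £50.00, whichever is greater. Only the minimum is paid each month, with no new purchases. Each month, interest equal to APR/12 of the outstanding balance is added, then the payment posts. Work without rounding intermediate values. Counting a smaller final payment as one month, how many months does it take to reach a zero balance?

Monthly rate r = 12.7%/12 = 1.05833% = 0.0105833.
While 2% of the post-interest balance exceeds £50.00, each month B ← (B·(1+r))·(1 − 0.02), i.e. B shrinks by the factor (1+r)·0.98 = 0.99037.
This holds for months 1–127. Entering month 128 the balance is £2,471.27; 2% of the post-interest balance is now below £50.00, so the flat £50.00 minimum applies from here.
From month 128 a fixed £50.00 at rate r clears £2,471.27 in 71 more payments. Total: 127 + 71 = 198 months.

198 months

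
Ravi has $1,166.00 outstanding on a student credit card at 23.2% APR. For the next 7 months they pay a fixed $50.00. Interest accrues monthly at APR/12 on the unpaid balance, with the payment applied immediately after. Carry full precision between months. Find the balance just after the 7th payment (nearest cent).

$962.28

Monthly rate r = 23.2%/12 = 1.93333% = 0.0193333.
Each month: B ← B·(1+r) − $50.00.
Month 1: interest $22.54; balance after payment $1,138.54.
Month 2: interest $22.01; balance after payment $1,110.55.
Month 3: interest $21.47; balance after payment $1,082.03.
Month 4: interest $20.92; balance after payment $1,052.94.
Month 5: interest $20.36; balance after payment $1,023.30.
Month 6: interest $19.78; balance after payment $993.09.
Month 7: interest $19.20; balance after payment $962.28.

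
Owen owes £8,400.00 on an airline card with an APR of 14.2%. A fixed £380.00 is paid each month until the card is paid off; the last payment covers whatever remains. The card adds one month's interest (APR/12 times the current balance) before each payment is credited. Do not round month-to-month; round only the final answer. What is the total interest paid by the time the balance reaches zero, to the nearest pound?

£1,396

Monthly rate r = 14.2%/12 = 1.18333% = 0.0118333.
Payoff takes n = ⌈−ln(1 − rB₀/P)/ln(1+r)⌉ = ⌈25.777⌉ = 26 payments; the last is £295.77.
Total paid = 25·£380.00 + £295.77 = £9,795.77.
Total interest = total paid − principal = £9,795.77 − £8,400.00 = £1,395.77.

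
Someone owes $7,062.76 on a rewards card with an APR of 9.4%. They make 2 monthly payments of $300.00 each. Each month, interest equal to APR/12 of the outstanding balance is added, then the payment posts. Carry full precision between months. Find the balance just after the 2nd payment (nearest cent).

$6,571.49

Monthly rate r = 9.4%/12 = 0.783333% = 0.00783333.
Each month: B ← B·(1+r) − $300.00.
Month 1: interest $55.32; balance after payment $6,818.08.
Month 2: interest $53.41; balance after payment $6,571.49.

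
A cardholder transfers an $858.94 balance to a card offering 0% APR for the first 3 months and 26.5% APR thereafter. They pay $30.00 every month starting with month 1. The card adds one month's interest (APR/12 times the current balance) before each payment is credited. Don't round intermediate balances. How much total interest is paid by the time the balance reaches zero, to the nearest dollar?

$378

Promo months 1–3 at r₀ = 0%/12 = 0; months 4+ at r₁ = 26.5%/12 = 0.0220833.
After month 3 (no interest yet): B = $858.94 − 3·$30.00 = $768.94.
Then at r₁ with $30.00/mo: n₂ = −ln(1 − r₁·B/P)/ln(1+r₁) ≈ 38.22 → 39 more payments.
Total paid = 41·$30.00 + $6.56 = $1,236.56; interest = $1,236.56 − $858.94 = $377.62.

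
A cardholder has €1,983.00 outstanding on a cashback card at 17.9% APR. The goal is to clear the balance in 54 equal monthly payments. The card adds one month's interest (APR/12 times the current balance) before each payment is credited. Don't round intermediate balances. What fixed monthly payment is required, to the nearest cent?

Monthly rate r = 17.9%/12 = 1.49167% = 0.0149167.
Level-payment amortization: P = B₀·r / (1 − (1+r)^(−n)) = 1983.00·0.0149167 / (1 − 1.01492^(−54)).
Denominator 1 − (1+r)^(−54) = 0.550469419.
P = 29.5797 / 0.550469419 ≈ 53.74.

€53.74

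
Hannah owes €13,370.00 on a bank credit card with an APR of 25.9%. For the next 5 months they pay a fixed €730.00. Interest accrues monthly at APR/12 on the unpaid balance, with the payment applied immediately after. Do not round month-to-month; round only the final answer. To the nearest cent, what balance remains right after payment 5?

€11,065.49

Monthly rate r = 25.9%/12 = 2.15833% = 0.0215833.
Each month: B ← B·(1+r) − €730.00.
Month 1: interest €288.57; balance after payment €12,928.57.
Month 2: interest €279.04; balance after payment €12,477.61.
Month 3: interest €269.31; balance after payment €12,016.92.
Month 4: interest €259.37; balance after payment €11,546.28.
Month 5: interest €249.21; balance after payment €11,065.49.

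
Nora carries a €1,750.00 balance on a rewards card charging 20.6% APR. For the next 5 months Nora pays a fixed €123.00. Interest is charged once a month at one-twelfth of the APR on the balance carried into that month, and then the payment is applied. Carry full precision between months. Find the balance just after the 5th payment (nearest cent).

Monthly rate r = 20.6%/12 = 1.71667% = 0.0171667.
Each month: B ← B·(1+r) − €123.00.
Month 1: interest €30.04; balance after payment €1,657.04.
Month 2: interest €28.45; balance after payment €1,562.49.
Month 3: interest €26.82; balance after payment €1,466.31.
Month 4: interest €25.17; balance after payment €1,368.48.
Month 5: interest €23.49; balance after payment €1,268.97.

€1,268.97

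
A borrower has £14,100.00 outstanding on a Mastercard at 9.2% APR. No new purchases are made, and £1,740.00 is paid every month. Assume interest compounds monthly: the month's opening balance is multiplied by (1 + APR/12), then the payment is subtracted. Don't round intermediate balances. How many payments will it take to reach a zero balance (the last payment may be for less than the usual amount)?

9 payments

Monthly rate r = 9.2%/12 = 0.766667% = 0.00766667.
Recurrence: B ← B·(1+r) − £1,740.00.
Month 1: interest £108.10; balance after payment £12,468.10.
Month 2: interest £95.59; balance after payment £10,823.69.
Closed form: n = −ln(1 − rB₀/P)/ln(1+r) = −ln(0.93787)/ln(1.00767) ≈ 8.398, so the balance reaches zero during payment 9.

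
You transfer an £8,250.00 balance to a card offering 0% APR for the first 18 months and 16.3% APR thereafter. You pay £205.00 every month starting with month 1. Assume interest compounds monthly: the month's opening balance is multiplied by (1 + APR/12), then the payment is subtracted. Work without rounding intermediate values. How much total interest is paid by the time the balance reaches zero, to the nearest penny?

£906.39

Promo months 1–18 at r₀ = 0%/12 = 0; months 19+ at r₁ = 16.3%/12 = 0.0135833.
After month 18 (no interest yet): B = £8,250.00 − 18·£205.00 = £4,560.00.
Then at r₁ with £205.00/mo: n₂ = −ln(1 − r₁·B/P)/ln(1+r₁) ≈ 26.66 → 27 more payments.
Total paid = 44·£205.00 + £136.39 = £9,156.39; interest = £9,156.39 − £8,250.00 = £906.39.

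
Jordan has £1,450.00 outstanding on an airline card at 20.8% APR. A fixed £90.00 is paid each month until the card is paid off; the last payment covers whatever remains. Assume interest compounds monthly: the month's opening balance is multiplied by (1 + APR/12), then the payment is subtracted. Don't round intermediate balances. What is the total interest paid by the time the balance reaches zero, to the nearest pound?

Monthly rate r = 20.8%/12 = 1.73333% = 0.0173333.
Payoff takes n = ⌈−ln(1 − rB₀/P)/ln(1+r)⌉ = ⌈19.056⌉ = 20 payments; the last is £5.09.
Total paid = 19·£90.00 + £5.09 = £1,715.09.
Total interest = total paid − principal = £1,715.09 − £1,450.00 = £265.09.

£265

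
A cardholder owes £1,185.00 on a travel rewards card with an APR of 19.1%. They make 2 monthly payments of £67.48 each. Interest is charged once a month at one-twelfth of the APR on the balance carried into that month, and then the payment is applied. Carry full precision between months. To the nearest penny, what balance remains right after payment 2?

Monthly rate r = 19.1%/12 = 1.59167% = 0.0159167.
Each month: B ← B·(1+r) − £67.48.
Month 1: interest £18.86; balance after payment £1,136.38.
Month 2: interest £18.09; balance after payment £1,086.99.

£1,086.99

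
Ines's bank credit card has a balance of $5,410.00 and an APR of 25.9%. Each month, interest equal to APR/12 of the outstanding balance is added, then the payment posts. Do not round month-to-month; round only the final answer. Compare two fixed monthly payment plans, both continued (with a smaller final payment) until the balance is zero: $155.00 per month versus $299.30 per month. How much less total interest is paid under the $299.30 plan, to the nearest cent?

Monthly rate r = 25.9%/12 = 2.15833% = 0.0215833.
At $155.00/mo: n = ⌈−ln(1 − rB₀/P)/ln(1+r)⌉ = 66 payments (last $85.37); total interest = total paid − $5,410.00 = $4,750.37.
At $299.30/mo: 24 payments (last $47.71); total interest $1,521.61.
Interest saved = $4,750.37 − $1,521.61 = $3,228.76.

$3,228.76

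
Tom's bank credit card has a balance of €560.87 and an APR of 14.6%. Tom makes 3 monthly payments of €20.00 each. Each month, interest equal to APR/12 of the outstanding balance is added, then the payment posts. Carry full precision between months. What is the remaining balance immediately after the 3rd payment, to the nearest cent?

Monthly rate r = 14.6%/12 = 1.21667% = 0.0121667.
Each month: B ← B·(1+r) − €20.00.
Month 1: interest €6.82; balance after payment €547.69.
Month 2: interest €6.66; balance after payment €534.36.
Month 3: interest €6.50; balance after payment €520.86.

€520.86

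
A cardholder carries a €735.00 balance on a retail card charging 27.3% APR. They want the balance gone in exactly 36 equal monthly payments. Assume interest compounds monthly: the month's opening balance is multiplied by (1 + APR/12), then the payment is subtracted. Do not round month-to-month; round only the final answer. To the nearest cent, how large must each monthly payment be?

Monthly rate r = 27.3%/12 = 2.275% = 0.02275.
Level-payment amortization: P = B₀·r / (1 − (1+r)^(−n)) = 735.00·0.02275 / (1 − 1.02275^(−36)).
Denominator 1 − (1+r)^(−36) = 0.555063099.
P = 16.7213 / 0.555063099 ≈ 30.12.

€30.12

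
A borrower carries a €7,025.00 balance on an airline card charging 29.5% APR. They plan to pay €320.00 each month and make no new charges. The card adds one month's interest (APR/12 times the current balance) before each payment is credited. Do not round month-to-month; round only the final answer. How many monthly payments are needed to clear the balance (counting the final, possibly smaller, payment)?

Monthly rate r = 29.5%/12 = 2.45833% = 0.0245833.
Recurrence: B ← B·(1+r) − €320.00.
Month 1: interest €172.70; balance after payment €6,877.70.
Month 2: interest €169.08; balance after payment €6,726.77.
Closed form: n = −ln(1 − rB₀/P)/ln(1+r) = −ln(0.46032)/ln(1.02458) ≈ 31.946, so the balance reaches zero during payment 32.

32 months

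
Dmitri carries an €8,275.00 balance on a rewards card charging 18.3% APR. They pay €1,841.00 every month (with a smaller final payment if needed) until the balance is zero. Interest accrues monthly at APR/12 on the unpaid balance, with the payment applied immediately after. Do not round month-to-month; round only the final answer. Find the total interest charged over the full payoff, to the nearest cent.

€365.44

Monthly rate r = 18.3%/12 = 1.525% = 0.01525.
Payoff takes n = ⌈−ln(1 − rB₀/P)/ln(1+r)⌉ = ⌈4.692⌉ = 5 payments; the last is €1,276.44.
Total paid = 4·€1,841.00 + €1,276.44 = €8,640.44.
Total interest = total paid − principal = €8,640.44 − €8,275.00 = €365.44.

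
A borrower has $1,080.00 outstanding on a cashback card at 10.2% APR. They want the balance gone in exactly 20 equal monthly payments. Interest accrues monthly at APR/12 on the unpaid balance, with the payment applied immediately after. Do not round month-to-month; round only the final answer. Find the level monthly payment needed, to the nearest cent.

$58.95

Monthly rate r = 10.2%/12 = 0.85% = 0.0085.
Level-payment amortization: P = B₀·r / (1 − (1+r)^(−n)) = 1080.00·0.0085 / (1 − 1.0085^(−20)).
Denominator 1 − (1+r)^(−20) = 0.15572885.
P = 9.18 / 0.15572885 ≈ 58.95.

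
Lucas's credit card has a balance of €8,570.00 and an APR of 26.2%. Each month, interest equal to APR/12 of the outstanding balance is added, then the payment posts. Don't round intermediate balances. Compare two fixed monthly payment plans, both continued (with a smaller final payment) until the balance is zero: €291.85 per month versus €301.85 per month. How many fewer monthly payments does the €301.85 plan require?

Monthly rate r = 26.2%/12 = 2.18333% = 0.0218333.
At €291.85/mo: n = ⌈−ln(1 − rB₀/P)/ln(1+r)⌉ = 48 payments (last €131.18); total interest = total paid − €8,570.00 = €5,278.13.
At €301.85/mo: 45 payments (last €237.39); total interest €4,948.79.
Payments saved = 48 − 45 = 3.

3 fewer payments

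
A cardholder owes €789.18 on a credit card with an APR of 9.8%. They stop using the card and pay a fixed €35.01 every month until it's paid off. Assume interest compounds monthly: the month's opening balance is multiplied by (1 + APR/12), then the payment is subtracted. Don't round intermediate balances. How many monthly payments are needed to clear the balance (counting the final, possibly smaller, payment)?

26 months

Monthly rate r = 9.8%/12 = 0.816667% = 0.00816667.
Recurrence: B ← B·(1+r) − €35.01.
Month 1: interest €6.44; balance after payment €760.61.
Month 2: interest €6.21; balance after payment €731.82.
Closed form: n = −ln(1 − rB₀/P)/ln(1+r) = −ln(0.81591)/ln(1.00817) ≈ 25.014, so the balance reaches zero during payment 26.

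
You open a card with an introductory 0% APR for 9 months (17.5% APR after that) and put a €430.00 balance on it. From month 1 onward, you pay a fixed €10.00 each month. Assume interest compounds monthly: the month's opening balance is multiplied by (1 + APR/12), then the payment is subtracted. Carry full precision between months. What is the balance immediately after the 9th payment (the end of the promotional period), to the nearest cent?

Promo months 1–9 at r₀ = 0%/12 = 0; months 10+ at r₁ = 17.5%/12 = 0.0145833.
After month 9 (no interest yet): B = €430.00 − 9·€10.00 = €340.00.

€340.00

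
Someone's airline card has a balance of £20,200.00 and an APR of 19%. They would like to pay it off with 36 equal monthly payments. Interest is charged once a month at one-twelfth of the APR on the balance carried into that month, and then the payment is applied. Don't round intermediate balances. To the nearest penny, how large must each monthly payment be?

Monthly rate r = 19%/12 = 1.58333% = 0.0158333.
Level-payment amortization: P = B₀·r / (1 − (1+r)^(−n)) = 20200.00·0.0158333 / (1 − 1.01583^(−36)).
Denominator 1 − (1+r)^(−36) = 0.431943602.
P = 319.833 / 0.431943602 ≈ 740.45.

£740.45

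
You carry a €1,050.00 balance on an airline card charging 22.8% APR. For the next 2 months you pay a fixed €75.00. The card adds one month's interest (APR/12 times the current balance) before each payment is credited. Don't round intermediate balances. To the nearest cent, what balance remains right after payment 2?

€938.85

Monthly rate r = 22.8%/12 = 1.9% = 0.019.
Each month: B ← B·(1+r) − €75.00.
Month 1: interest €19.95; balance after payment €994.95.
Month 2: interest €18.90; balance after payment €938.85.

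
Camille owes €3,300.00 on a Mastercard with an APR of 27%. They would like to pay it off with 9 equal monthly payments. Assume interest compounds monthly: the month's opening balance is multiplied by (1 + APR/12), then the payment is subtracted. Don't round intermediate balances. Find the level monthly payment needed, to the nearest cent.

Monthly rate r = 27%/12 = 2.25% = 0.0225.
Level-payment amortization: P = B₀·r / (1 − (1+r)^(−n)) = 3300.00·0.0225 / (1 − 1.0225^(−9)).
Denominator 1 − (1+r)^(−9) = 0.18147839.
P = 74.25 / 0.18147839 ≈ 409.14.

€409.14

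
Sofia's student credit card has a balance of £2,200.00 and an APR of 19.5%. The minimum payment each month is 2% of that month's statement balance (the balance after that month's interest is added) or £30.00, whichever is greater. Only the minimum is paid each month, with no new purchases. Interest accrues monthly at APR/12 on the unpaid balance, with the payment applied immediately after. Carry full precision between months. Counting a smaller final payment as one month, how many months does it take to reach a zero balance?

198 months

Monthly rate r = 19.5%/12 = 1.625% = 0.01625.
While 2% of the post-interest balance exceeds £30.00, each month B ← (B·(1+r))·(1 − 0.02), i.e. B shrinks by the factor (1+r)·0.98 = 0.99593.
This holds for months 1–98. Entering month 99 the balance is £1,474.46; 2% of the post-interest balance is now below £30.00, so the flat £30.00 minimum applies from here.
From month 99 a fixed £30.00 at rate r clears £1,474.46 in 100 more payments. Total: 98 + 100 = 198 months.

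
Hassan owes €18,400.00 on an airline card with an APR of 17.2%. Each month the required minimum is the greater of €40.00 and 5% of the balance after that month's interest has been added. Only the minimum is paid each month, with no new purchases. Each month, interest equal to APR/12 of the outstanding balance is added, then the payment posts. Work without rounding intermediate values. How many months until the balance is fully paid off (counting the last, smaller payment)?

Monthly rate r = 17.2%/12 = 1.43333% = 0.0143333.
While 5% of the post-interest balance exceeds €40.00, each month B ← (B·(1+r))·(1 − 0.05), i.e. B shrinks by the factor (1+r)·0.95 = 0.96362.
This holds for months 1–85. Entering month 86 the balance is €788.29; 5% of the post-interest balance is now below €40.00, so the flat €40.00 minimum applies from here.
From month 86 a fixed €40.00 at rate r clears €788.29 in 24 more payments. Total: 85 + 24 = 109 months.

109 months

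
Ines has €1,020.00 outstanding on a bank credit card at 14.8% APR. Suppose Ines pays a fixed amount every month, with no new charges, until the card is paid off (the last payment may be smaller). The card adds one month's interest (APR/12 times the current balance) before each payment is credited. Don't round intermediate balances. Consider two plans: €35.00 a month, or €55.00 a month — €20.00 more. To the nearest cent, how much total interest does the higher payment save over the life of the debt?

Monthly rate r = 14.8%/12 = 1.23333% = 0.0123333.
At €35.00/mo: n = ⌈−ln(1 − rB₀/P)/ln(1+r)⌉ = 37 payments (last €11.78); total interest = total paid − €1,020.00 = €251.78.
At €55.00/mo: 22 payments (last €10.36); total interest €145.36.
Interest saved = €251.78 − €145.36 = €106.42.

€106.42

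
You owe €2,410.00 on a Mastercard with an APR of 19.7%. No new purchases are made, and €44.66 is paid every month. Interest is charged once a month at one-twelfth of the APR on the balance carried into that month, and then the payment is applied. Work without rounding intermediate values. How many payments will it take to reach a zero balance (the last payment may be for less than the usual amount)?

Monthly rate r = 19.7%/12 = 1.64167% = 0.0164167.
Recurrence: B ← B·(1+r) − €44.66.
Month 1: interest €39.56; balance after payment €2,404.90.
Month 2: interest €39.48; balance after payment €2,399.72.
Closed form: n = −ln(1 − rB₀/P)/ln(1+r) = −ln(0.1141)/ln(1.01642) ≈ 133.305, so the balance reaches zero during payment 134.

134 payments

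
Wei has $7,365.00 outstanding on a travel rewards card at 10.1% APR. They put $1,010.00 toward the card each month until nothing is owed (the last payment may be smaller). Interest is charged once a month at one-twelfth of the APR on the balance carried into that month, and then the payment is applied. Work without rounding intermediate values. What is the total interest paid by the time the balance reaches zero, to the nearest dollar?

$269

Monthly rate r = 10.1%/12 = 0.841667% = 0.00841667.
Payoff takes n = ⌈−ln(1 − rB₀/P)/ln(1+r)⌉ = ⌈7.557⌉ = 8 payments; the last is $563.69.
Total paid = 7·$1,010.00 + $563.69 = $7,633.69.
Total interest = total paid − principal = $7,633.69 − $7,365.00 = $268.69.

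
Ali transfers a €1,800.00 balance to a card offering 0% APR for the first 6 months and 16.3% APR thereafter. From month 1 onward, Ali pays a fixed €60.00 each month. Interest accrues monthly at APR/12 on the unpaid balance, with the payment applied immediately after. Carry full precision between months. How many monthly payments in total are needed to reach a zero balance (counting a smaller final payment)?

Promo months 1–6 at r₀ = 0%/12 = 0; months 7+ at r₁ = 16.3%/12 = 0.0135833.
After month 6 (no interest yet): B = €1,800.00 − 6·€60.00 = €1,440.00.
Then at r₁ with €60.00/mo: n₂ = −ln(1 − r₁·B/P)/ln(1+r₁) ≈ 29.24 → 30 more payments.

36 months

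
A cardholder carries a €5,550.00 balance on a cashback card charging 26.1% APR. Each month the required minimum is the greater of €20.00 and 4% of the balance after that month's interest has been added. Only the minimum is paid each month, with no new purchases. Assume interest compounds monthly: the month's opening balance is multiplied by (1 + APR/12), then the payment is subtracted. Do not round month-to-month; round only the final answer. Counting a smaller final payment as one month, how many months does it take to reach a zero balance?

162 months

Monthly rate r = 26.1%/12 = 2.175% = 0.02175.
While 4% of the post-interest balance exceeds €20.00, each month B ← (B·(1+r))·(1 − 0.04), i.e. B shrinks by the factor (1+r)·0.96 = 0.98088.
This holds for months 1–126. Entering month 127 the balance is €487.41; 4% of the post-interest balance is now below €20.00, so the flat €20.00 minimum applies from here.
From month 127 a fixed €20.00 at rate r clears €487.41 in 36 more payments. Total: 126 + 36 = 162 months.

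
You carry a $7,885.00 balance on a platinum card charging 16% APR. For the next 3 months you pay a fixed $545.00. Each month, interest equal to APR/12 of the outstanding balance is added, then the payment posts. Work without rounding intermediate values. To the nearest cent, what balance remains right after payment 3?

$6,547.73

Monthly rate r = 16%/12 = 1.33333% = 0.0133333.
Each month: B ← B·(1+r) − $545.00.
Month 1: interest $105.13; balance after payment $7,445.13.
Month 2: interest $99.27; balance after payment $6,999.40.
Month 3: interest $93.33; balance after payment $6,547.73.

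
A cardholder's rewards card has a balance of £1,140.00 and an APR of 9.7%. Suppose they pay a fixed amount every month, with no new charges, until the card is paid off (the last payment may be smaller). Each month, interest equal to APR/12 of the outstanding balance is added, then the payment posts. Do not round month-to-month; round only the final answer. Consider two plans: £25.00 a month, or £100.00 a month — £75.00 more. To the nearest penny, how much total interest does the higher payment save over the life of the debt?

£227.04

Monthly rate r = 9.7%/12 = 0.808333% = 0.00808333.
At £25.00/mo: n = ⌈−ln(1 − rB₀/P)/ln(1+r)⌉ = 58 payments (last £2.86); total interest = total paid − £1,140.00 = £287.86.
At £100.00/mo: 13 payments (last £0.82); total interest £60.82.
Interest saved = £287.86 − £60.82 = £227.04.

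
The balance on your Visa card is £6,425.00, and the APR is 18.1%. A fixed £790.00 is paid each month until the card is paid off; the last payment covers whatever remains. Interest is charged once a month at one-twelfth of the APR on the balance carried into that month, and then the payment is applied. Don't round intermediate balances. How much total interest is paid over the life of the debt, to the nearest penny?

£482.30

Monthly rate r = 18.1%/12 = 1.50833% = 0.0150833.
Payoff takes n = ⌈−ln(1 − rB₀/P)/ln(1+r)⌉ = ⌈8.742⌉ = 9 payments; the last is £587.30.
Total paid = 8·£790.00 + £587.30 = £6,907.30.
Total interest = total paid − principal = £6,907.30 − £6,425.00 = £482.30.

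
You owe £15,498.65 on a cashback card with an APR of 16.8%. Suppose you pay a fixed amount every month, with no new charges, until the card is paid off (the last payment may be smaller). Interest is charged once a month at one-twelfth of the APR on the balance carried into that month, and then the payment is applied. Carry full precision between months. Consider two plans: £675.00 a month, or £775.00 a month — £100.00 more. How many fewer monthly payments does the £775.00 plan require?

4 fewer payments

Monthly rate r = 16.8%/12 = 1.4% = 0.014.
At £675.00/mo: n = ⌈−ln(1 − rB₀/P)/ln(1+r)⌉ = 28 payments (last £603.63); total interest = total paid − £15,498.65 = £3,329.98.
At £775.00/mo: 24 payments (last £486.42); total interest £2,812.77.
Payments saved = 28 − 24 = 4.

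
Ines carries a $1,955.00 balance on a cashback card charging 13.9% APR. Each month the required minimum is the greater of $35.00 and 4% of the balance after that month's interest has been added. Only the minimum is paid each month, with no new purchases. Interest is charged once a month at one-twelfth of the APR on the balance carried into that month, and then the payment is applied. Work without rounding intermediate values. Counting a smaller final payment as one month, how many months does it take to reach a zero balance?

Monthly rate r = 13.9%/12 = 1.15833% = 0.0115833.
While 4% of the post-interest balance exceeds $35.00, each month B ← (B·(1+r))·(1 − 0.04), i.e. B shrinks by the factor (1+r)·0.96 = 0.97112.
This holds for months 1–28. Entering month 29 the balance is $860.57; 4% of the post-interest balance is now below $35.00, so the flat $35.00 minimum applies from here.
From month 29 a fixed $35.00 at rate r clears $860.57 in 30 more payments. Total: 28 + 30 = 58 months.

58 months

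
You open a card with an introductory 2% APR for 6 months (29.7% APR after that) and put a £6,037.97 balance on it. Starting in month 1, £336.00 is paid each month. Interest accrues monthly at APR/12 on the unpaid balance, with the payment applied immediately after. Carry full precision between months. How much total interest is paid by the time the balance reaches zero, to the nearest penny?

Promo months 1–6 at r₀ = 2%/12 = 0.00166667; months 7+ at r₁ = 29.7%/12 = 0.02475.
After month 6: iterate B ← B·(1+r₀) − £336.00 for 6 months → £4,074.18.
Then at r₁ with £336.00/mo: n₂ = −ln(1 − r₁·B/P)/ln(1+r₁) ≈ 14.59 → 15 more payments.
Total paid = 20·£336.00 + £200.90 = £6,920.90; interest = £6,920.90 − £6,037.97 = £882.93.

£882.93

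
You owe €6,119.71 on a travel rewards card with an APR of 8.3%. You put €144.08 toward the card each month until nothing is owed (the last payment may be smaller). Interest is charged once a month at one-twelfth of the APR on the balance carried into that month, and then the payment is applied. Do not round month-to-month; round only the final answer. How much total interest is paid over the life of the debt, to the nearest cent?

Monthly rate r = 8.3%/12 = 0.691667% = 0.00691667.
Payoff takes n = ⌈−ln(1 − rB₀/P)/ln(1+r)⌉ = ⌈50.462⌉ = 51 payments; the last is €66.75.
Total paid = 50·€144.08 + €66.75 = €7,270.75.
Total interest = total paid − principal = €7,270.75 − €6,119.71 = €1,151.04.

€1,151.04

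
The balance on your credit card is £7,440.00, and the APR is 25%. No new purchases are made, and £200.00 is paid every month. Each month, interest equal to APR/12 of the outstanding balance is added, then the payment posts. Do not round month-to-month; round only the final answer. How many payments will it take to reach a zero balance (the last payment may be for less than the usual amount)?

73 months

Monthly rate r = 25%/12 = 2.08333% = 0.0208333.
Recurrence: B ← B·(1+r) − £200.00.
Month 1: interest £155.00; balance after payment £7,395.00.
Month 2: interest £154.06; balance after payment £7,349.06.
Closed form: n = −ln(1 − rB₀/P)/ln(1+r) = −ln(0.225)/ln(1.02083) ≈ 72.343, so the balance reaches zero during payment 73.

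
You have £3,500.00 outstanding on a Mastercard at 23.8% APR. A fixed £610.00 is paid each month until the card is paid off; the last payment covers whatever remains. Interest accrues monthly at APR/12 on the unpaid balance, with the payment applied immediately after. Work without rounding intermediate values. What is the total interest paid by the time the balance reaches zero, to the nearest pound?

£253

Monthly rate r = 23.8%/12 = 1.98333% = 0.0198333.
Payoff takes n = ⌈−ln(1 − rB₀/P)/ln(1+r)⌉ = ⌈6.151⌉ = 7 payments; the last is £93.17.
Total paid = 6·£610.00 + £93.17 = £3,753.17.
Total interest = total paid − principal = £3,753.17 − £3,500.00 = £253.17.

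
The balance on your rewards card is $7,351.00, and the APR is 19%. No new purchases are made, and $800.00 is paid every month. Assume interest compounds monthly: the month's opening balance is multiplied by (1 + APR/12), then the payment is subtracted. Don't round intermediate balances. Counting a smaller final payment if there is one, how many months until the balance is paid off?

11 payments

Monthly rate r = 19%/12 = 1.58333% = 0.0158333.
Recurrence: B ← B·(1+r) − $800.00.
Month 1: interest $116.39; balance after payment $6,667.39.
Month 2: interest $105.57; balance after payment $5,972.96.
Closed form: n = −ln(1 − rB₀/P)/ln(1+r) = −ln(0.85451)/ln(1.01583) ≈ 10.008, so the balance reaches zero during payment 11.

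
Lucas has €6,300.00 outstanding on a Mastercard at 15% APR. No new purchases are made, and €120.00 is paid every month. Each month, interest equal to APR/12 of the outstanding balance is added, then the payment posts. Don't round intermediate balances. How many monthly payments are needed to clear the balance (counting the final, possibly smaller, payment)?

Monthly rate r = 15%/12 = 1.25% = 0.0125.
Recurrence: B ← B·(1+r) − €120.00.
Month 1: interest €78.75; balance after payment €6,258.75.
Month 2: interest €78.23; balance after payment €6,216.98.
Closed form: n = −ln(1 − rB₀/P)/ln(1+r) = −ln(0.34375)/ln(1.0125) ≈ 85.960, so the balance reaches zero during payment 86.

86 months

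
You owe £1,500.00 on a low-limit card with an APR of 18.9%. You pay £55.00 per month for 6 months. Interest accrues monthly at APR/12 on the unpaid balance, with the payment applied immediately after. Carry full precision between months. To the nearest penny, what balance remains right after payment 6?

Monthly rate r = 18.9%/12 = 1.575% = 0.01575.
Each month: B ← B·(1+r) − £55.00.
Month 1: interest £23.62; balance after payment £1,468.62.
Month 2: interest £23.13; balance after payment £1,436.76.
Month 3: interest £22.63; balance after payment £1,404.38.
Month 4: interest £22.12; balance after payment £1,371.50.
Month 5: interest £21.60; balance after payment £1,338.10.
Month 6: interest £21.08; balance after payment £1,304.18.

£1,304.18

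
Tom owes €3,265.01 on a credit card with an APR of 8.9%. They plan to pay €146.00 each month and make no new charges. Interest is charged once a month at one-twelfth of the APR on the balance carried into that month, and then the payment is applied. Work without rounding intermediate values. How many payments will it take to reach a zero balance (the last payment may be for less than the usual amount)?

Monthly rate r = 8.9%/12 = 0.741667% = 0.00741667.
Recurrence: B ← B·(1+r) − €146.00.
Month 1: interest €24.22; balance after payment €3,143.23.
Month 2: interest €23.31; balance after payment €3,020.54.
Closed form: n = −ln(1 − rB₀/P)/ln(1+r) = −ln(0.83414)/ln(1.00742) ≈ 24.543, so the balance reaches zero during payment 25.

25 months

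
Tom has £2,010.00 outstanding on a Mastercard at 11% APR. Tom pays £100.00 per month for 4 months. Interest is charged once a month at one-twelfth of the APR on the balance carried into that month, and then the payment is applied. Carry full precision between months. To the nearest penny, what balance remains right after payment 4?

£1,679.19

Monthly rate r = 11%/12 = 0.916667% = 0.00916667.
Each month: B ← B·(1+r) − £100.00.
Month 1: interest £18.43; balance after payment £1,928.42.
Month 2: interest £17.68; balance after payment £1,846.10.
Month 3: interest £16.92; balance after payment £1,763.02.
Month 4: interest £16.16; balance after payment £1,679.19.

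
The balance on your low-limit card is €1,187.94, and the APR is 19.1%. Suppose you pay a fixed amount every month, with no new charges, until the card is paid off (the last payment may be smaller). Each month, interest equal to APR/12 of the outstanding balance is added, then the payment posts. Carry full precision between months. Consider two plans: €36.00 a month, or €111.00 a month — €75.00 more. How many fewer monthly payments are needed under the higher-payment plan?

Monthly rate r = 19.1%/12 = 1.59167% = 0.0159167.
At €36.00/mo: n = ⌈−ln(1 − rB₀/P)/ln(1+r)⌉ = 48 payments (last €6.24); total interest = total paid − €1,187.94 = €510.30.
At €111.00/mo: 12 payments (last €91.77); total interest €124.83.
Payments saved = 48 − 12 = 36.

36 fewer payments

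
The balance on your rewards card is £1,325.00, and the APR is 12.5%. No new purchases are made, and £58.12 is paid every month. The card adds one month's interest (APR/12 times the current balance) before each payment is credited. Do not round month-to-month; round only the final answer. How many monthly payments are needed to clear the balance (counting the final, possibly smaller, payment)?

27 payments

Monthly rate r = 12.5%/12 = 1.04167% = 0.0104167.
Recurrence: B ← B·(1+r) − £58.12.
Month 1: interest £13.80; balance after payment £1,280.68.
Month 2: interest £13.34; balance after payment £1,235.90.
Closed form: n = −ln(1 − rB₀/P)/ln(1+r) = −ln(0.76252)/ln(1.01042) ≈ 26.163, so the balance reaches zero during payment 27.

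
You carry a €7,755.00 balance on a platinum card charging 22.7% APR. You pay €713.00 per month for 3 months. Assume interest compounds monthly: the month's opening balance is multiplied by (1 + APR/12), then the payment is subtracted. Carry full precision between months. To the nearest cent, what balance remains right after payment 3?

Monthly rate r = 22.7%/12 = 1.89167% = 0.0189167.
Each month: B ← B·(1+r) − €713.00.
Month 1: interest €146.70; balance after payment €7,188.70.
Month 2: interest €135.99; balance after payment €6,611.68.
Month 3: interest €125.07; balance after payment €6,023.76.

€6,023.76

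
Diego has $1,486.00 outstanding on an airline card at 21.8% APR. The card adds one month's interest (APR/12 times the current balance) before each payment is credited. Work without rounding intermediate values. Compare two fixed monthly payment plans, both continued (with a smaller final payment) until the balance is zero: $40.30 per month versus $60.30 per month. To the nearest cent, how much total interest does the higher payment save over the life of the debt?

Monthly rate r = 21.8%/12 = 1.81667% = 0.0181667.
At $40.30/mo: n = ⌈−ln(1 − rB₀/P)/ln(1+r)⌉ = 62 payments (last $22.56); total interest = total paid − $1,486.00 = $994.86.
At $60.30/mo: 33 payments (last $58.72); total interest $502.32.
Interest saved = $994.86 − $502.32 = $492.54.

$492.54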